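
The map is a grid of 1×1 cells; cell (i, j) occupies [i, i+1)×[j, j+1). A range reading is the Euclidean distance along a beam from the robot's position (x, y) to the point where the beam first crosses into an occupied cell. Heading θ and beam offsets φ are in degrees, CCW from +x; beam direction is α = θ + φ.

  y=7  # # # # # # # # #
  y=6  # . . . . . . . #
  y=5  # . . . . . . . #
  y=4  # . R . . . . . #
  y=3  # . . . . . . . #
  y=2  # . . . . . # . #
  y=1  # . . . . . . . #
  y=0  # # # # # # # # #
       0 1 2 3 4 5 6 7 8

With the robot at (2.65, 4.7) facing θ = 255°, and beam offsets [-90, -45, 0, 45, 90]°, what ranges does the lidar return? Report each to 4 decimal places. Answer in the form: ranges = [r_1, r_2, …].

ranges = [1.7082, 1.9053, 3.8305, 4.2724, 5.5387]

beam 1: φ=-90°, α=165°
  cosα=-0.9659 sinα=0.2588 | (2,4) | tMaxX 0.6729 tMaxY 1.1591 | tΔX 1.0353 tΔY 3.8637
    t=0.6729 [x] (1,4)
    t=1.1591 [y] (1,5)
    t=1.7082 [x] (0,5) — stop
  → r_1 = 1.7082
beam 2: φ=-45°, α=210°
  cosα=-0.8660 sinα=-0.5000 | (2,4) | tMaxX 0.7506 tMaxY 1.4000 | tΔX 1.1547 tΔY 2.0000
    t=0.7506 [x] (1,4)
    t=1.4000 [y] (1,3)
    t=1.9053 [x] (0,3) — stop
  → r_2 = 1.9053
beam 3: φ=0°, α=255°
  cosα=-0.2588 sinα=-0.9659 | (2,4) | tMaxX 2.5114 tMaxY 0.7247 | tΔX 3.8637 tΔY 1.0353
    t=0.7247 [y] (2,3)
    t=1.7600 [y] (2,2)
    t=2.5114 [x] (1,2)
    t=2.7952 [y] (1,1)
    t=3.8305 [y] (1,0) — stop
  → r_3 = 3.8305
beam 4: φ=45°, α=300°
  cosα=0.5000 sinα=-0.8660 | (2,4) | tMaxX 0.7000 tMaxY 0.8083 | tΔX 2.0000 tΔY 1.1547
    t=0.7000 [x] (3,4)
    t=0.8083 [y] (3,3)
    t=1.9630 [y] (3,2)
    t=2.7000 [x] (4,2)
    t=3.1177 [y] (4,1)
    t=4.2724 [y] (4,0) — stop
  → r_4 = 4.2724
beam 5: φ=90°, α=345°
  cosα=0.9659 sinα=-0.2588 | (2,4) | tMaxX 0.3623 tMaxY 2.7046 | tΔX 1.0353 tΔY 3.8637
    t=0.3623 [x] (3,4)
    t=1.3976 [x] (4,4)
    t=2.4329 [x] (5,4)
    t=2.7046 [y] (5,3)
    t=3.4682 [x] (6,3)
    t=4.5035 [x] (7,3)
    t=5.5387 [x] (8,3) — stop
  → r_5 = 5.5387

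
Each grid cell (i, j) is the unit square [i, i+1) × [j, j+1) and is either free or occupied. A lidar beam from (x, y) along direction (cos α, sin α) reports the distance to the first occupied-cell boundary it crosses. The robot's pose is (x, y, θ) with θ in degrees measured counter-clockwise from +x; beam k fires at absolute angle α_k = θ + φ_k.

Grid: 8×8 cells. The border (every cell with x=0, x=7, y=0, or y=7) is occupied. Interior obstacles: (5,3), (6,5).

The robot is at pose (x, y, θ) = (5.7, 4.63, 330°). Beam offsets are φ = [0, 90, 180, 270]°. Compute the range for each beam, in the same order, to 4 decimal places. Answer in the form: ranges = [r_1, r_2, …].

beam 1: φ=0°, α=330°
  cosα=0.8660 sinα=-0.5000 | (5,4) | tMaxX 0.3464 tMaxY 1.2600 | tΔX 1.1547 tΔY 2.0000
    t=0.3464 [x] (6,4)
    t=1.2600 [y] (6,3)
    t=1.5011 [x] (7,3) — stop
  → r_1 = 1.5011
beam 2: φ=90°, α=60°
  cosα=0.5000 sinα=0.8660 | (5,4) | tMaxX 0.6000 tMaxY 0.4272 | tΔX 2.0000 tΔY 1.1547
    t=0.4272 [y] (5,5)
    t=0.6000 [x] (6,5) — stop
  → r_2 = 0.6000
beam 3: φ=180°, α=150°
  cosα=-0.8660 sinα=0.5000 | (5,4) | tMaxX 0.8083 tMaxY 0.7400 | tΔX 1.1547 tΔY 2.0000
    t=0.7400 [y] (5,5)
    t=0.8083 [x] (4,5)
    t=1.9630 [x] (3,5)
    t=2.7400 [y] (3,6)
    t=3.1177 [x] (2,6)
    t=4.2724 [x] (1,6)
    t=4.7400 [y] (1,7) — stop
  → r_3 = 4.7400
beam 4: φ=270°, α=240°
  cosα=-0.5000 sinα=-0.8660 | (5,4) | tMaxX 1.4000 tMaxY 0.7275 | tΔX 2.0000 tΔY 1.1547
    t=0.7275 [y] (5,3) — stop
  → r_4 = 0.7275

ranges = [1.5011, 0.6000, 4.7400, 0.7275]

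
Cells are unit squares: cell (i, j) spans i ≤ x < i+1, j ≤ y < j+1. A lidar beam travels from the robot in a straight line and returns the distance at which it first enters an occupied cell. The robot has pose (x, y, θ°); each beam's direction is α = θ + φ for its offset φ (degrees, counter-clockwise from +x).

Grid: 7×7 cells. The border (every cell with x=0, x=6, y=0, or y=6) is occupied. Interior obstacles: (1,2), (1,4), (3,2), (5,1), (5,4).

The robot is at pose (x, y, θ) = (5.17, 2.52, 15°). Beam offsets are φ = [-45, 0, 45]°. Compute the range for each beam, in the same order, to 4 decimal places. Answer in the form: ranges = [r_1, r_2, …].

ranges = [0.9584, 0.8593, 1.6600]

beam 1: φ=-45°, α=330°
  cosα=0.8660 sinα=-0.5000 | (5,2) | tMaxX 0.9584 tMaxY 1.0400 | tΔX 1.1547 tΔY 2.0000
    t=0.9584 [x] (6,2) — stop
  → r_1 = 0.9584
beam 2: φ=0°, α=15°
  cosα=0.9659 sinα=0.2588 | (5,2) | tMaxX 0.8593 tMaxY 1.8546 | tΔX 1.0353 tΔY 3.8637
    t=0.8593 [x] (6,2) — stop
  → r_2 = 0.8593
beam 3: φ=45°, α=60°
  cosα=0.5000 sinα=0.8660 | (5,2) | tMaxX 1.6600 tMaxY 0.5543 | tΔX 2.0000 tΔY 1.1547
    t=0.5543 [y] (5,3)
    t=1.6600 [x] (6,3) — stop
  → r_3 = 1.6600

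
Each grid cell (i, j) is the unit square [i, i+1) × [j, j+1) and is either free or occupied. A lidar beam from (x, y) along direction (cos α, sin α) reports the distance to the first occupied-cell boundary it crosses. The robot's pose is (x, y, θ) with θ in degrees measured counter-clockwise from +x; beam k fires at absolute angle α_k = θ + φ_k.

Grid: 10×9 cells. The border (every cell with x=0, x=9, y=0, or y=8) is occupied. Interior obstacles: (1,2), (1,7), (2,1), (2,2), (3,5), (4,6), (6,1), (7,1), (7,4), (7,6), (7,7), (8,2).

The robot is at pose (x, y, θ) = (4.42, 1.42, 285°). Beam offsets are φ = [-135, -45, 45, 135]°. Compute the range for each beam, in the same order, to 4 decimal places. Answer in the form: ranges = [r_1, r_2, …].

ranges = [1.6397, 0.4850, 0.8400, 5.2885]

beam 1: φ=-135°, α=150°
  direction (-0.8660, 0.5000); cell (4,1); t to first gridline: x 0.4850, y 1.1600 (then +1.1547 / +2.0000)
    (3,1) via x @ 0.4850
    (3,2) via y @ 1.1600
    (2,2) via x @ 1.6397  # hit
  → r_1 = 1.6397
beam 2: φ=-45°, α=240°
  direction (-0.5000, -0.8660); cell (4,1); t to first gridline: x 0.8400, y 0.4850 (then +2.0000 / +1.1547)
    (4,0) via y @ 0.4850  # hit
  → r_2 = 0.4850
beam 3: φ=45°, α=330°
  direction (0.8660, -0.5000); cell (4,1); t to first gridline: x 0.6697, y 0.8400 (then +1.1547 / +2.0000)
    (5,1) via x @ 0.6697
    (5,0) via y @ 0.8400  # hit
  → r_3 = 0.8400
beam 4: φ=135°, α=60°
  direction (0.5000, 0.8660); cell (4,1); t to first gridline: x 1.1600, y 0.6697 (then +2.0000 / +1.1547)
    (4,2) via y @ 0.6697
    (5,2) via x @ 1.1600
    (5,3) via y @ 1.8244
    (5,4) via y @ 2.9791
    (6,4) via x @ 3.1600
    (6,5) via y @ 4.1338
    (7,5) via x @ 5.1600
    (7,6) via y @ 5.2885  # hit
  → r_4 = 5.2885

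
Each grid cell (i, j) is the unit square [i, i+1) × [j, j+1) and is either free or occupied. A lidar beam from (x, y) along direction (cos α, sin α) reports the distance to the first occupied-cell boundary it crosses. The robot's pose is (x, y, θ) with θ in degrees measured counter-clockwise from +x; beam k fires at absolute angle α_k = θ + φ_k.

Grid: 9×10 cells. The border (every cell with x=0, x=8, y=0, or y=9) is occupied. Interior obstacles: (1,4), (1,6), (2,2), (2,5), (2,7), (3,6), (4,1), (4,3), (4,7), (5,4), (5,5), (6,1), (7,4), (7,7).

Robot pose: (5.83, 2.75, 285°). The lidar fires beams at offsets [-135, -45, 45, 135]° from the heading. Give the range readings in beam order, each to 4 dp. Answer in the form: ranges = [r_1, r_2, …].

beam 1: φ=-135°, α=150°
  cosα=-0.8660 sinα=0.5000 | (5,2) | tMaxX 0.9584 tMaxY 0.5000 | tΔX 1.1547 tΔY 2.0000
    t=0.5000 [y] (5,3)
    t=0.9584 [x] (4,3) — stop
  → r_1 = 0.9584
beam 2: φ=-45°, α=240°
  cosα=-0.5000 sinα=-0.8660 | (5,2) | tMaxX 1.6600 tMaxY 0.8660 | tΔX 2.0000 tΔY 1.1547
    t=0.8660 [y] (5,1)
    t=1.6600 [x] (4,1) — stop
  → r_2 = 1.6600
beam 3: φ=45°, α=330°
  cosα=0.8660 sinα=-0.5000 | (5,2) | tMaxX 0.1963 tMaxY 1.5000 | tΔX 1.1547 tΔY 2.0000
    t=0.1963 [x] (6,2)
    t=1.3510 [x] (7,2)
    t=1.5000 [y] (7,1)
    t=2.5057 [x] (8,1) — stop
  → r_3 = 2.5057
beam 4: φ=135°, α=60°
  cosα=0.5000 sinα=0.8660 | (5,2) | tMaxX 0.3400 tMaxY 0.2887 | tΔX 2.0000 tΔY 1.1547
    t=0.2887 [y] (5,3)
    t=0.3400 [x] (6,3)
    t=1.4434 [y] (6,4)
    t=2.3400 [x] (7,4) — stop
  → r_4 = 2.3400

ranges = [0.9584, 1.6600, 2.5057, 2.3400]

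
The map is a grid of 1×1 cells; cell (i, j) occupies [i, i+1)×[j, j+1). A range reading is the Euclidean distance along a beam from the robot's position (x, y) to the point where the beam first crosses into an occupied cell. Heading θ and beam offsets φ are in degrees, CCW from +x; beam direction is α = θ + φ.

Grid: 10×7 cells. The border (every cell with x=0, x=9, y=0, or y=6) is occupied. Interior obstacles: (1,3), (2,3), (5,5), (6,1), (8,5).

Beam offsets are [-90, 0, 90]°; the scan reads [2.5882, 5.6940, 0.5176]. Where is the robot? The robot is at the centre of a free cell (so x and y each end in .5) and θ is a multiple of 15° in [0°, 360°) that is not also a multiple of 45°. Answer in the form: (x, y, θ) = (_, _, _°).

(x, y, θ) = (6.5, 2.5, 195°)

Candidates: 35 free-cell centres × 16 headings = 560 poses. Raycast each; keep the one whose scan matches to 4 dp.
  (7.5, 3.5, 150°): beam 1 = 1.7321 ≠ 2.5882 ✗
  (2.5, 4.5, 105°): beam 2 = 1.5529 ≠ 5.6940 ✗
  (5.5, 3.5, 330°): beam 1 = 2.8868 ≠ 2.5882 ✗
  …
  (6.5, 2.5, 195°): r_1=2.5882, r_2=5.6940, r_3=0.5176 — all match ✓
Only this pose fits every beam.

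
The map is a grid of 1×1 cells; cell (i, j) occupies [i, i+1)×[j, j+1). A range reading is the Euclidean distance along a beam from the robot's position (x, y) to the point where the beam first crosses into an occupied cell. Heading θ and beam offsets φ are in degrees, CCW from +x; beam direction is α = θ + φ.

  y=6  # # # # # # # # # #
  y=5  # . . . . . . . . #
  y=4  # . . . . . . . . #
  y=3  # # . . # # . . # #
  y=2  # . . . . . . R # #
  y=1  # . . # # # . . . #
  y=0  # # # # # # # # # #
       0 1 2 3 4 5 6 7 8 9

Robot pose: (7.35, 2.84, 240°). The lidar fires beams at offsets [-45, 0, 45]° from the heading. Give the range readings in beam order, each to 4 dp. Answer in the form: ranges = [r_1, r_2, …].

ranges = [3.2455, 2.1246, 1.9049]

beam 1: φ=-45°, α=195°
  cosα=-0.9659 sinα=-0.2588 | (7,2) | tMaxX 0.3623 tMaxY 3.2455 | tΔX 1.0353 tΔY 3.8637
    t=0.3623 [x] (6,2)
    t=1.3976 [x] (5,2)
    t=2.4329 [x] (4,2)
    t=3.2455 [y] (4,1) — stop
  → r_1 = 3.2455
beam 2: φ=0°, α=240°
  cosα=-0.5000 sinα=-0.8660 | (7,2) | tMaxX 0.7000 tMaxY 0.9699 | tΔX 2.0000 tΔY 1.1547
    t=0.7000 [x] (6,2)
    t=0.9699 [y] (6,1)
    t=2.1246 [y] (6,0) — stop
  → r_2 = 2.1246
beam 3: φ=45°, α=285°
  cosα=0.2588 sinα=-0.9659 | (7,2) | tMaxX 2.5114 tMaxY 0.8696 | tΔX 3.8637 tΔY 1.0353
    t=0.8696 [y] (7,1)
    t=1.9049 [y] (7,0) — stop
  → r_3 = 1.9049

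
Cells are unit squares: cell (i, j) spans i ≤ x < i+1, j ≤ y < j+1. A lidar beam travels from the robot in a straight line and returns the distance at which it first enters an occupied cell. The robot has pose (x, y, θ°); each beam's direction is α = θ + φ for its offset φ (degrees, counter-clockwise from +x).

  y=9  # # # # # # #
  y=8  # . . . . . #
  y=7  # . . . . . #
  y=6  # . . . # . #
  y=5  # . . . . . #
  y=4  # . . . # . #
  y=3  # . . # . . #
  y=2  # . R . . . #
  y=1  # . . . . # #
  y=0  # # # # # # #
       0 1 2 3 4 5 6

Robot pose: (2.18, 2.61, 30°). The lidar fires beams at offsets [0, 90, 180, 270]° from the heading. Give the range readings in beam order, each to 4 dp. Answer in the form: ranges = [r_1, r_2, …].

beam 1: φ=0°, α=30°
  d=(0.8660,0.5000)  start (2,2)  tX=0.9469 tY=0.7800  stride 1/|dx|=1.1547 1/|dy|=2.0000
    cross y-line → (2,3), t=0.7800
    cross x-line → (3,3), t=0.9469 (wall)
  → r_1 = 0.9469
beam 2: φ=90°, α=120°
  d=(-0.5000,0.8660)  start (2,2)  tX=0.3600 tY=0.4503  stride 1/|dx|=2.0000 1/|dy|=1.1547
    cross x-line → (1,2), t=0.3600
    cross y-line → (1,3), t=0.4503
    cross y-line → (1,4), t=1.6050
    cross x-line → (0,4), t=2.3600 (wall)
  → r_2 = 2.3600
beam 3: φ=180°, α=210°
  d=(-0.8660,-0.5000)  start (2,2)  tX=0.2078 tY=1.2200  stride 1/|dx|=1.1547 1/|dy|=2.0000
    cross x-line → (1,2), t=0.2078
    cross y-line → (1,1), t=1.2200
    cross x-line → (0,1), t=1.3625 (wall)
  → r_3 = 1.3625
beam 4: φ=270°, α=300°
  d=(0.5000,-0.8660)  start (2,2)  tX=1.6400 tY=0.7044  stride 1/|dx|=2.0000 1/|dy|=1.1547
    cross y-line → (2,1), t=0.7044
    cross x-line → (3,1), t=1.6400
    cross y-line → (3,0), t=1.8591 (wall)
  → r_4 = 1.8591

ranges = [0.9469, 2.3600, 1.3625, 1.8591]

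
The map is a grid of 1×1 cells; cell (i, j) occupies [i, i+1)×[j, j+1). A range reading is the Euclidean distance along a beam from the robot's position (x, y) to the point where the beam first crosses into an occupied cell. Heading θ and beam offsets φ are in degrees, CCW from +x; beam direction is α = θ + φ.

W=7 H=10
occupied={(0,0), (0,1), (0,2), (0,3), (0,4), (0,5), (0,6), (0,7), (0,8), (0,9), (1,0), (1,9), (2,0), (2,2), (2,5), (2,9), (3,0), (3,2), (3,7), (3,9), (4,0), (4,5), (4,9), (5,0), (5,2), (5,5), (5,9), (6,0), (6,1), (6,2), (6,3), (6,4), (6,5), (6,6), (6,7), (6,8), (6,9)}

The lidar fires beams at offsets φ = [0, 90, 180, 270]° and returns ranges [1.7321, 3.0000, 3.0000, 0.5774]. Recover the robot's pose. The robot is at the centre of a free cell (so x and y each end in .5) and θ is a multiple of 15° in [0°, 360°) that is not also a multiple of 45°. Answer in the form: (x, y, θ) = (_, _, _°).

Candidates: 33 free-cell centres × 16 headings = 528 poses. Raycast each; keep the one whose scan matches to 4 dp.
  (5.5, 3.5, 330°): beam 1 = 0.5774 ≠ 1.7321 ✗
  (3.5, 3.5, 165°): beam 1 = 2.5882 ≠ 1.7321 ✗
  (1.5, 6.5, 210°): beam 1 = 0.5774 ≠ 1.7321 ✗
  (5.5, 7.5, 285°): beam 1 = 1.5529 ≠ 1.7321 ✗
  (2.5, 8.5, 15°): beam 1 = 1.9319 ≠ 1.7321 ✗
  …
  (2.5, 4.5, 150°): r_1=1.7321, r_2=3.0000, r_3=3.0000, r_4=0.5774 — all match ✓
No second candidate reproduces the full scan.

(x, y, θ) = (2.5, 4.5, 150°)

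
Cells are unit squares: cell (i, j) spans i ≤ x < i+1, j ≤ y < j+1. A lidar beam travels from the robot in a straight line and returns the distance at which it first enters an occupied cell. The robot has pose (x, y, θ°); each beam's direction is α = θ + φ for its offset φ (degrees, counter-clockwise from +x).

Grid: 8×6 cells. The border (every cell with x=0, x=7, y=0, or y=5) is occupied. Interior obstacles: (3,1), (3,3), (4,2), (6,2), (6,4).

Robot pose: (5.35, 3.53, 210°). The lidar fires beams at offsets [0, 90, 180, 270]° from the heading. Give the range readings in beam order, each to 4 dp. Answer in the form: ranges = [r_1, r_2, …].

beam 1: φ=0°, α=210°
  cosα=-0.8660 sinα=-0.5000 | (5,3) | tMaxX 0.4041 tMaxY 1.0600 | tΔX 1.1547 tΔY 2.0000
    t=0.4041 [x] (4,3)
    t=1.0600 [y] (4,2) — stop
  → r_1 = 1.0600
beam 2: φ=90°, α=300°
  cosα=0.5000 sinα=-0.8660 | (5,3) | tMaxX 1.3000 tMaxY 0.6120 | tΔX 2.0000 tΔY 1.1547
    t=0.6120 [y] (5,2)
    t=1.3000 [x] (6,2) — stop
  → r_2 = 1.3000
beam 3: φ=180°, α=30°
  cosα=0.8660 sinα=0.5000 | (5,3) | tMaxX 0.7506 tMaxY 0.9400 | tΔX 1.1547 tΔY 2.0000
    t=0.7506 [x] (6,3)
    t=0.9400 [y] (6,4) — stop
  → r_3 = 0.9400
beam 4: φ=270°, α=120°
  cosα=-0.5000 sinα=0.8660 | (5,3) | tMaxX 0.7000 tMaxY 0.5427 | tΔX 2.0000 tΔY 1.1547
    t=0.5427 [y] (5,4)
    t=0.7000 [x] (4,4)
    t=1.6974 [y] (4,5) — stop
  → r_4 = 1.6974

ranges = [1.0600, 1.3000, 0.9400, 1.6974]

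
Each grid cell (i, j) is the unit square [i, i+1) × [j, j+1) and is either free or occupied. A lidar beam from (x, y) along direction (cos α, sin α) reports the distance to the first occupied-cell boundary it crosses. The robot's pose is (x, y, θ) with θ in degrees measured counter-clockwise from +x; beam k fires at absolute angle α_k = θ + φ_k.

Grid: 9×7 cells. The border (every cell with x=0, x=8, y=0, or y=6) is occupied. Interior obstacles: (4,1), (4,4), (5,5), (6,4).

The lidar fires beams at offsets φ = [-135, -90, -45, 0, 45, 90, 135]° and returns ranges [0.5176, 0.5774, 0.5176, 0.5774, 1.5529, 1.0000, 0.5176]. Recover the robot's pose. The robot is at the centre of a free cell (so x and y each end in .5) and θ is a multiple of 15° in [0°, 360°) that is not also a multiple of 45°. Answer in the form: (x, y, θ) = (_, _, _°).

Enumerate (i+0.5, j+0.5, θ) over the 31 free cells and 16 admissible headings. For each, cast all 7 beams and compare to the given ranges.
  (7.5, 5.5, 255°): beam 1 = 0.5774 ≠ 0.5176 ✗
  (5.5, 2.5, 75°): beam 1 = 1.7321 ≠ 0.5176 ✗
  (3.5, 5.5, 240°): beam 2 = 1.0000 ≠ 0.5774 ✗
  (4.5, 2.5, 15°): beam 1 = 0.5774 ≠ 0.5176 ✗
  …
  (6.5, 5.5, 300°): r_1=0.5176, r_2=0.5774, r_3=0.5176, r_4=0.5774, r_5=1.5529, r_6=1.0000, r_7=0.5176 — all match ✓
Only this pose fits every beam.

(x, y, θ) = (6.5, 5.5, 300°)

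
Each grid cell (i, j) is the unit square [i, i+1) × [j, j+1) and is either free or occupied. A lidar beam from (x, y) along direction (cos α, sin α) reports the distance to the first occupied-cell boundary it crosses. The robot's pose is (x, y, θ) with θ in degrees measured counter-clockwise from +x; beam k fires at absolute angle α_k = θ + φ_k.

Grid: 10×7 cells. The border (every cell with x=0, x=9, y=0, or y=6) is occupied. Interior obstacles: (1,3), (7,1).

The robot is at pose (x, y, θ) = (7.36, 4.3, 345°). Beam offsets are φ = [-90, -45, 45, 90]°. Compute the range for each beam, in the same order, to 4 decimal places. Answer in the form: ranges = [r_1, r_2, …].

beam 1: φ=-90°, α=255°
  d=(-0.2588,-0.9659)  start (7,4)  tX=1.3909 tY=0.3106  stride 1/|dx|=3.8637 1/|dy|=1.0353
    cross y-line → (7,3), t=0.3106
    cross y-line → (7,2), t=1.3459
    cross x-line → (6,2), t=1.3909
    cross y-line → (6,1), t=2.3811
    cross y-line → (6,0), t=3.4164 (wall)
  → r_1 = 3.4164
beam 2: φ=-45°, α=300°
  d=(0.5000,-0.8660)  start (7,4)  tX=1.2800 tY=0.3464  stride 1/|dx|=2.0000 1/|dy|=1.1547
    cross y-line → (7,3), t=0.3464
    cross x-line → (8,3), t=1.2800
    cross y-line → (8,2), t=1.5011
    cross y-line → (8,1), t=2.6558
    cross x-line → (9,1), t=3.2800 (wall)
  → r_2 = 3.2800
beam 3: φ=45°, α=30°
  d=(0.8660,0.5000)  start (7,4)  tX=0.7390 tY=1.4000  stride 1/|dx|=1.1547 1/|dy|=2.0000
    cross x-line → (8,4), t=0.7390
    cross y-line → (8,5), t=1.4000
    cross x-line → (9,5), t=1.8937 (wall)
  → r_3 = 1.8937
beam 4: φ=90°, α=75°
  d=(0.2588,0.9659)  start (7,4)  tX=2.4728 tY=0.7247  stride 1/|dx|=3.8637 1/|dy|=1.0353
    cross y-line → (7,5), t=0.7247
    cross y-line → (7,6), t=1.7600 (wall)
  → r_4 = 1.7600

ranges = [3.4164, 3.2800, 1.8937, 1.7600]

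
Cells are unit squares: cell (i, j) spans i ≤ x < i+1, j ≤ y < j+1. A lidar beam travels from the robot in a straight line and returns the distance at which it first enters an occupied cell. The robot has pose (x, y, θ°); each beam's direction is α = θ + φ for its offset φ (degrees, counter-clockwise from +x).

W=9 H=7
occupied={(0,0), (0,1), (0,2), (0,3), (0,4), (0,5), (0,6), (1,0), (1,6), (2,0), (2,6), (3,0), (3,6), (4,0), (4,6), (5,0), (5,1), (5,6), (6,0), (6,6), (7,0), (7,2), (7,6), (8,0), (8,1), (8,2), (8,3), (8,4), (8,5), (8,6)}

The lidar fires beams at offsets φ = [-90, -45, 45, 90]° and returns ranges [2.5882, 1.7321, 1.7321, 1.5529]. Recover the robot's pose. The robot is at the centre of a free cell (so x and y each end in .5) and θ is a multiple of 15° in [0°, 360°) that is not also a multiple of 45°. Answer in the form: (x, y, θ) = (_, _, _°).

(x, y, θ) = (6.5, 4.5, 345°)

Enumerate (i+0.5, j+0.5, θ) over the 33 free cells and 16 admissible headings. For each, cast all 4 beams and compare to the given ranges.
  (6.5, 4.5, 150°): beam 1 = 1.7321 ≠ 2.5882 ✗
  (3.5, 2.5, 285°): beam 4 = 4.6587 ≠ 1.5529 ✗
  (2.5, 1.5, 330°): beam 1 = 0.5774 ≠ 2.5882 ✗
  (3.5, 1.5, 60°): beam 1 = 1.0000 ≠ 2.5882 ✗
  …
  (6.5, 4.5, 345°): r_1=2.5882, r_2=1.7321, r_3=1.7321, r_4=1.5529 — all match ✓
Unique over the lattice → pose = (6.5, 4.5, 345°).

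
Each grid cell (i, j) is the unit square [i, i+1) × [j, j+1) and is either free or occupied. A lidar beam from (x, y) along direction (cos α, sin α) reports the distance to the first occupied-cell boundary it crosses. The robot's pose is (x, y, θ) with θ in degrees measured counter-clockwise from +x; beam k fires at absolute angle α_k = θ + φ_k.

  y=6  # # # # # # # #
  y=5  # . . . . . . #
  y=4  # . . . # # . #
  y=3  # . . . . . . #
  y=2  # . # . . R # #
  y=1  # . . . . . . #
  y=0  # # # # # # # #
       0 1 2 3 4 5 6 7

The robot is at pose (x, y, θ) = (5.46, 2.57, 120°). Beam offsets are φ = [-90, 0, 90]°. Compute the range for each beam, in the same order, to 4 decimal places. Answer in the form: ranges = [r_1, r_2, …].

ranges = [0.6235, 1.6512, 3.1400]

beam 1: φ=-90°, α=30°
  cosα=0.8660 sinα=0.5000 | (5,2) | tMaxX 0.6235 tMaxY 0.8600 | tΔX 1.1547 tΔY 2.0000
    t=0.6235 [x] (6,2) — stop
  → r_1 = 0.6235
beam 2: φ=0°, α=120°
  cosα=-0.5000 sinα=0.8660 | (5,2) | tMaxX 0.9200 tMaxY 0.4965 | tΔX 2.0000 tΔY 1.1547
    t=0.4965 [y] (5,3)
    t=0.9200 [x] (4,3)
    t=1.6512 [y] (4,4) — stop
  → r_2 = 1.6512
beam 3: φ=90°, α=210°
  cosα=-0.8660 sinα=-0.5000 | (5,2) | tMaxX 0.5312 tMaxY 1.1400 | tΔX 1.1547 tΔY 2.0000
    t=0.5312 [x] (4,2)
    t=1.1400 [y] (4,1)
    t=1.6859 [x] (3,1)
    t=2.8406 [x] (2,1)
    t=3.1400 [y] (2,0) — stop
  → r_3 = 3.1400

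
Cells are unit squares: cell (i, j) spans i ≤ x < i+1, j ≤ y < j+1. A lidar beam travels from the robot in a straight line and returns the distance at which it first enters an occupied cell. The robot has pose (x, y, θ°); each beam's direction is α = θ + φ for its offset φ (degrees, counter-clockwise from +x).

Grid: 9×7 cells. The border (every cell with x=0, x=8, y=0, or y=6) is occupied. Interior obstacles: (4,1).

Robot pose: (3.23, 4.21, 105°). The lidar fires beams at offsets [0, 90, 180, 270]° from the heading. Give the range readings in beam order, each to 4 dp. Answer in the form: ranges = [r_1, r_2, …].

beam 1: φ=0°, α=105°
  dir = (cos 105°, sin 105°) = (-0.2588, 0.9659); from cell (3,4)
  next x-line at t=0.8887, next y-line at t=0.8179; Δt_x=3.8637, Δt_y=1.0353
    y: enter (3,5) at t=0.8179
    x: enter (2,5) at t=0.8887
    y: enter (2,6) at t=1.8531 ← occupied
  → r_1 = 1.8531
beam 2: φ=90°, α=195°
  dir = (cos 195°, sin 195°) = (-0.9659, -0.2588); from cell (3,4)
  next x-line at t=0.2381, next y-line at t=0.8114; Δt_x=1.0353, Δt_y=3.8637
    x: enter (2,4) at t=0.2381
    y: enter (2,3) at t=0.8114
    x: enter (1,3) at t=1.2734
    x: enter (0,3) at t=2.3087 ← occupied
  → r_2 = 2.3087
beam 3: φ=180°, α=285°
  dir = (cos 285°, sin 285°) = (0.2588, -0.9659); from cell (3,4)
  next x-line at t=2.9751, next y-line at t=0.2174; Δt_x=3.8637, Δt_y=1.0353
    y: enter (3,3) at t=0.2174
    y: enter (3,2) at t=1.2527
    y: enter (3,1) at t=2.2880
    x: enter (4,1) at t=2.9751 ← occupied
  → r_3 = 2.9751
beam 4: φ=270°, α=15°
  dir = (cos 15°, sin 15°) = (0.9659, 0.2588); from cell (3,4)
  next x-line at t=0.7972, next y-line at t=3.0523; Δt_x=1.0353, Δt_y=3.8637
    x: enter (4,4) at t=0.7972
    x: enter (5,4) at t=1.8324
    x: enter (6,4) at t=2.8677
    y: enter (6,5) at t=3.0523
    x: enter (7,5) at t=3.9030
    x: enter (8,5) at t=4.9383 ← occupied
  → r_4 = 4.9383

ranges = [1.8531, 2.3087, 2.9751, 4.9383]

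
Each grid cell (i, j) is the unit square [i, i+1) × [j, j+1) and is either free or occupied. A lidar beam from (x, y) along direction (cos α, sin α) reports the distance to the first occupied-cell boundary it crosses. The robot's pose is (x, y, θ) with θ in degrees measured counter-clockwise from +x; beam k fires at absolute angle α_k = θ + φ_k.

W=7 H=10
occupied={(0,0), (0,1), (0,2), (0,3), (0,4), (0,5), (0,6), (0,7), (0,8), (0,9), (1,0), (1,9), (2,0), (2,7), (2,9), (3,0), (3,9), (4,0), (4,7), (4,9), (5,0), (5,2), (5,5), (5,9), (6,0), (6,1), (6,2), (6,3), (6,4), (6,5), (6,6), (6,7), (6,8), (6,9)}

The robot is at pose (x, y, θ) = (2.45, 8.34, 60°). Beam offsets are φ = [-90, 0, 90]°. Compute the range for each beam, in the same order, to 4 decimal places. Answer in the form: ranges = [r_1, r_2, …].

ranges = [1.7898, 0.7621, 1.3200]

beam 1: φ=-90°, α=330°
  direction (0.8660, -0.5000); cell (2,8); t to first gridline: x 0.6351, y 0.6800 (then +1.1547 / +2.0000)
    (3,8) via x @ 0.6351
    (3,7) via y @ 0.6800
    (4,7) via x @ 1.7898  # hit
  → r_1 = 1.7898
beam 2: φ=0°, α=60°
  direction (0.5000, 0.8660); cell (2,8); t to first gridline: x 1.1000, y 0.7621 (then +2.0000 / +1.1547)
    (2,9) via y @ 0.7621  # hit
  → r_2 = 0.7621
beam 3: φ=90°, α=150°
  direction (-0.8660, 0.5000); cell (2,8); t to first gridline: x 0.5196, y 1.3200 (then +1.1547 / +2.0000)
    (1,8) via x @ 0.5196
    (1,9) via y @ 1.3200  # hit
  → r_3 = 1.3200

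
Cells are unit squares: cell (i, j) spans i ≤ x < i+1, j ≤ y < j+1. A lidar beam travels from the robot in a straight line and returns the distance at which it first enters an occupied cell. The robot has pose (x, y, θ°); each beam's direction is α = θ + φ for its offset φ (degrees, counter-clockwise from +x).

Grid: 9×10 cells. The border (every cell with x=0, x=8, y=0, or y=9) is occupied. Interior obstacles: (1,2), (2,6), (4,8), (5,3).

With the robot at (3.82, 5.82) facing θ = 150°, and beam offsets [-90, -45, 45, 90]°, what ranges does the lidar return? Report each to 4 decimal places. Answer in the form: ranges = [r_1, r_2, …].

ranges = [3.6719, 3.2922, 2.9195, 3.6400]

beam 1: φ=-90°, α=60°
  d=(0.5000,0.8660)  start (3,5)  tX=0.3600 tY=0.2078  stride 1/|dx|=2.0000 1/|dy|=1.1547
    cross y-line → (3,6), t=0.2078
    cross x-line → (4,6), t=0.3600
    cross y-line → (4,7), t=1.3625
    cross x-line → (5,7), t=2.3600
    cross y-line → (5,8), t=2.5172
    cross y-line → (5,9), t=3.6719 (wall)
  → r_1 = 3.6719
beam 2: φ=-45°, α=105°
  d=(-0.2588,0.9659)  start (3,5)  tX=3.1682 tY=0.1863  stride 1/|dx|=3.8637 1/|dy|=1.0353
    cross y-line → (3,6), t=0.1863
    cross y-line → (3,7), t=1.2216
    cross y-line → (3,8), t=2.2569
    cross x-line → (2,8), t=3.1682
    cross y-line → (2,9), t=3.2922 (wall)
  → r_2 = 3.2922
beam 3: φ=45°, α=195°
  d=(-0.9659,-0.2588)  start (3,5)  tX=0.8489 tY=3.1682  stride 1/|dx|=1.0353 1/|dy|=3.8637
    cross x-line → (2,5), t=0.8489
    cross x-line → (1,5), t=1.8842
    cross x-line → (0,5), t=2.9195 (wall)
  → r_3 = 2.9195
beam 4: φ=90°, α=240°
  d=(-0.5000,-0.8660)  start (3,5)  tX=1.6400 tY=0.9469  stride 1/|dx|=2.0000 1/|dy|=1.1547
    cross y-line → (3,4), t=0.9469
    cross x-line → (2,4), t=1.6400
    cross y-line → (2,3), t=2.1016
    cross y-line → (2,2), t=3.2563
    cross x-line → (1,2), t=3.6400 (wall)
  → r_4 = 3.6400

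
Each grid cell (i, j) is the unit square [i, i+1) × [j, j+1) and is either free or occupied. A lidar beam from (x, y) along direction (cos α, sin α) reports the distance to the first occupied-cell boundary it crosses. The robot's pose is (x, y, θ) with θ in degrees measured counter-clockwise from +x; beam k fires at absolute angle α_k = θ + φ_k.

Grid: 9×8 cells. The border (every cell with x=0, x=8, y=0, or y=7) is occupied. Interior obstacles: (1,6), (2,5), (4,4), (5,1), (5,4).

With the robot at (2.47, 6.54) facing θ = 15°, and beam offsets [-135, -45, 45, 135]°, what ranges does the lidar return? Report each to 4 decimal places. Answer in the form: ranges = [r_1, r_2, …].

beam 1: φ=-135°, α=240°
  cosα=-0.5000 sinα=-0.8660 | (2,6) | tMaxX 0.9400 tMaxY 0.6235 | tΔX 2.0000 tΔY 1.1547
    t=0.6235 [y] (2,5) — stop
  → r_1 = 0.6235
beam 2: φ=-45°, α=330°
  cosα=0.8660 sinα=-0.5000 | (2,6) | tMaxX 0.6120 tMaxY 1.0800 | tΔX 1.1547 tΔY 2.0000
    t=0.6120 [x] (3,6)
    t=1.0800 [y] (3,5)
    t=1.7667 [x] (4,5)
    t=2.9214 [x] (5,5)
    t=3.0800 [y] (5,4) — stop
  → r_2 = 3.0800
beam 3: φ=45°, α=60°
  cosα=0.5000 sinα=0.8660 | (2,6) | tMaxX 1.0600 tMaxY 0.5312 | tΔX 2.0000 tΔY 1.1547
    t=0.5312 [y] (2,7) — stop
  → r_3 = 0.5312
beam 4: φ=135°, α=150°
  cosα=-0.8660 sinα=0.5000 | (2,6) | tMaxX 0.5427 tMaxY 0.9200 | tΔX 1.1547 tΔY 2.0000
    t=0.5427 [x] (1,6) — stop
  → r_4 = 0.5427

ranges = [0.6235, 3.0800, 0.5312, 0.5427]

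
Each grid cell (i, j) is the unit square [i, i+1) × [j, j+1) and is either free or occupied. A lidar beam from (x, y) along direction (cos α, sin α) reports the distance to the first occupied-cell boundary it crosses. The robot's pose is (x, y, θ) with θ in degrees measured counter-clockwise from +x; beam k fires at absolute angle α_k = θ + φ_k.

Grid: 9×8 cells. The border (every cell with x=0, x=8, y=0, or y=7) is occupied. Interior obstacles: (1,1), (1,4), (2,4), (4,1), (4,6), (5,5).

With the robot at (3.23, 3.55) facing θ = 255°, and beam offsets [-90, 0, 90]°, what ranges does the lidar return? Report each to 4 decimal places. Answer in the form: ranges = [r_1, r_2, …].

beam 1: φ=-90°, α=165°
  dir = (cos 165°, sin 165°) = (-0.9659, 0.2588); from cell (3,3)
  next x-line at t=0.2381, next y-line at t=1.7387; Δt_x=1.0353, Δt_y=3.8637
    x: enter (2,3) at t=0.2381
    x: enter (1,3) at t=1.2734
    y: enter (1,4) at t=1.7387 ← occupied
  → r_1 = 1.7387
beam 2: φ=0°, α=255°
  dir = (cos 255°, sin 255°) = (-0.2588, -0.9659); from cell (3,3)
  next x-line at t=0.8887, next y-line at t=0.5694; Δt_x=3.8637, Δt_y=1.0353
    y: enter (3,2) at t=0.5694
    x: enter (2,2) at t=0.8887
    y: enter (2,1) at t=1.6047
    y: enter (2,0) at t=2.6400 ← occupied
  → r_2 = 2.6400
beam 3: φ=90°, α=345°
  dir = (cos 345°, sin 345°) = (0.9659, -0.2588); from cell (3,3)
  next x-line at t=0.7972, next y-line at t=2.1250; Δt_x=1.0353, Δt_y=3.8637
    x: enter (4,3) at t=0.7972
    x: enter (5,3) at t=1.8324
    y: enter (5,2) at t=2.1250
    x: enter (6,2) at t=2.8677
    x: enter (7,2) at t=3.9030
    x: enter (8,2) at t=4.9383 ← occupied
  → r_3 = 4.9383

ranges = [1.7387, 2.6400, 4.9383]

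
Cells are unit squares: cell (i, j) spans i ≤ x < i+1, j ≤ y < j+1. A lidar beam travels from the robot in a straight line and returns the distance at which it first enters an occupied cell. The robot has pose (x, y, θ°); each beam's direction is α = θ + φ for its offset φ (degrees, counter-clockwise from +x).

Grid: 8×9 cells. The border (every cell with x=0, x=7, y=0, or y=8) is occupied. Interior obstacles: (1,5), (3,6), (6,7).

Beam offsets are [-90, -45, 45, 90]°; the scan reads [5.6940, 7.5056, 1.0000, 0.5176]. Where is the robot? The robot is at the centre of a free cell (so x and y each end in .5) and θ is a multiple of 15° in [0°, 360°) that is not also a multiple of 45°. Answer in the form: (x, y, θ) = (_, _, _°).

The pose lattice has 39·16 = 624 candidates. Test each by forward raycasting.
  (2.5, 6.5, 330°): beam 1 = 1.0000 ≠ 5.6940 ✗
  (2.5, 2.5, 330°): beam 1 = 1.7321 ≠ 5.6940 ✗
  (3.5, 3.5, 120°): beam 1 = 4.0415 ≠ 5.6940 ✗
  (1.5, 1.5, 75°): beam 1 = 1.9319 ≠ 5.6940 ✗
  …
  (5.5, 1.5, 165°): r_1=5.6940, r_2=7.5056, r_3=1.0000, r_4=0.5176 — all match ✓
Unique over the lattice → pose = (5.5, 1.5, 165°).

(x, y, θ) = (5.5, 1.5, 165°)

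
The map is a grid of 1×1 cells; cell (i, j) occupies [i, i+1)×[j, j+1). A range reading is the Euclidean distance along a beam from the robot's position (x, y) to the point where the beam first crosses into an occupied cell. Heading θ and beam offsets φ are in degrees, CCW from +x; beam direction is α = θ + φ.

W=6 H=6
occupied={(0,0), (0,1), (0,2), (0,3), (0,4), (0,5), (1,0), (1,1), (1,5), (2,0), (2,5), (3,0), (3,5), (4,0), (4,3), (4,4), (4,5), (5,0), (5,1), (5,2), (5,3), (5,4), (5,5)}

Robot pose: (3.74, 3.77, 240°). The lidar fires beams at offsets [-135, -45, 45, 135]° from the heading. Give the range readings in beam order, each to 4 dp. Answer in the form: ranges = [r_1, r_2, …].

beam 1: φ=-135°, α=105°
  direction (-0.2588, 0.9659); cell (3,3); t to first gridline: x 2.8591, y 0.2381 (then +3.8637 / +1.0353)
    (3,4) via y @ 0.2381
    (3,5) via y @ 1.2734  # hit
  → r_1 = 1.2734
beam 2: φ=-45°, α=195°
  direction (-0.9659, -0.2588); cell (3,3); t to first gridline: x 0.7661, y 2.9751 (then +1.0353 / +3.8637)
    (2,3) via x @ 0.7661
    (1,3) via x @ 1.8014
    (0,3) via x @ 2.8367  # hit
  → r_2 = 2.8367
beam 3: φ=45°, α=285°
  direction (0.2588, -0.9659); cell (3,3); t to first gridline: x 1.0046, y 0.7972 (then +3.8637 / +1.0353)
    (3,2) via y @ 0.7972
    (4,2) via x @ 1.0046
    (4,1) via y @ 1.8324
    (4,0) via y @ 2.8677  # hit
  → r_3 = 2.8677
beam 4: φ=135°, α=15°
  direction (0.9659, 0.2588); cell (3,3); t to first gridline: x 0.2692, y 0.8887 (then +1.0353 / +3.8637)
    (4,3) via x @ 0.2692  # hit
  → r_4 = 0.2692

ranges = [1.2734, 2.8367, 2.8677, 0.2692]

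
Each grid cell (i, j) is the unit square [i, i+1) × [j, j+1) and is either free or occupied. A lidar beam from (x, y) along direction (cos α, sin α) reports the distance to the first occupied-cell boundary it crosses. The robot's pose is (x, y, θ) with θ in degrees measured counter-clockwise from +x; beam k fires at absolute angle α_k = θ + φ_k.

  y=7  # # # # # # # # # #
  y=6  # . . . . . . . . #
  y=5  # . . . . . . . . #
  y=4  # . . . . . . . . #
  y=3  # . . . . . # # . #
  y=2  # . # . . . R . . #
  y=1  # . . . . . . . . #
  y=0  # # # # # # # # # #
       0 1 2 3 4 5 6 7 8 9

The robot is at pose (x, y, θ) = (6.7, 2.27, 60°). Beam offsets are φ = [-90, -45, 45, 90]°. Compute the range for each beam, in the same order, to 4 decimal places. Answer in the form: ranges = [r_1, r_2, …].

beam 1: φ=-90°, α=330°
  d=(0.8660,-0.5000)  start (6,2)  tX=0.3464 tY=0.5400  stride 1/|dx|=1.1547 1/|dy|=2.0000
    cross x-line → (7,2), t=0.3464
    cross y-line → (7,1), t=0.5400
    cross x-line → (8,1), t=1.5011
    cross y-line → (8,0), t=2.5400 (wall)
  → r_1 = 2.5400
beam 2: φ=-45°, α=15°
  d=(0.9659,0.2588)  start (6,2)  tX=0.3106 tY=2.8205  stride 1/|dx|=1.0353 1/|dy|=3.8637
    cross x-line → (7,2), t=0.3106
    cross x-line → (8,2), t=1.3459
    cross x-line → (9,2), t=2.3811 (wall)
  → r_2 = 2.3811
beam 3: φ=45°, α=105°
  d=(-0.2588,0.9659)  start (6,2)  tX=2.7046 tY=0.7558  stride 1/|dx|=3.8637 1/|dy|=1.0353
    cross y-line → (6,3), t=0.7558 (wall)
  → r_3 = 0.7558
beam 4: φ=90°, α=150°
  d=(-0.8660,0.5000)  start (6,2)  tX=0.8083 tY=1.4600  stride 1/|dx|=1.1547 1/|dy|=2.0000
    cross x-line → (5,2), t=0.8083
    cross y-line → (5,3), t=1.4600
    cross x-line → (4,3), t=1.9630
    cross x-line → (3,3), t=3.1177
    cross y-line → (3,4), t=3.4600
    cross x-line → (2,4), t=4.2724
    cross x-line → (1,4), t=5.4271
    cross y-line → (1,5), t=5.4600
    cross x-line → (0,5), t=6.5818 (wall)
  → r_4 = 6.5818

ranges = [2.5400, 2.3811, 0.7558, 6.5818]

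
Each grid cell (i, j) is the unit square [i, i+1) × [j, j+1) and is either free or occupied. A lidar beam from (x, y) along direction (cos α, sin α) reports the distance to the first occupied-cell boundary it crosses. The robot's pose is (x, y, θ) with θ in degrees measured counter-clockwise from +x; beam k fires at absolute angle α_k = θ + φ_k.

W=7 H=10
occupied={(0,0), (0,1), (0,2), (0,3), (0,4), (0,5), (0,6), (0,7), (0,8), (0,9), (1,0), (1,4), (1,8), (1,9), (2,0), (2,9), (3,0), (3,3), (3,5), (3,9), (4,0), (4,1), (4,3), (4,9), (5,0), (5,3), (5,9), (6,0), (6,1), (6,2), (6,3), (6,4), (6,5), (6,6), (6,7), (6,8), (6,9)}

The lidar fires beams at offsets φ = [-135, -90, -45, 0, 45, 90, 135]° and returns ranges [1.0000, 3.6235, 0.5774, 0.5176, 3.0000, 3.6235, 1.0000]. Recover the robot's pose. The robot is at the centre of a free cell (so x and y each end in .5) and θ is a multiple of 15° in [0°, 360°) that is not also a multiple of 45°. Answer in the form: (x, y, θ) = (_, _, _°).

Candidates: 33 free-cell centres × 16 headings = 528 poses. Raycast each; keep the one whose scan matches to 4 dp.
  (1.5, 6.5, 60°): beam 1 = 1.5529 ≠ 1.0000 ✗
  (2.5, 4.5, 75°): beam 2 = 1.9319 ≠ 3.6235 ✗
  (5.5, 2.5, 285°): beam 2 = 4.6587 ≠ 3.6235 ✗
  …
  (2.5, 4.5, 195°): r_1=1.0000, r_2=3.6235, r_3=0.5774, r_4=0.5176, r_5=3.0000, r_6=3.6235, r_7=1.0000 — all match ✓
Unique over the lattice → pose = (2.5, 4.5, 195°).

(x, y, θ) = (2.5, 4.5, 195°)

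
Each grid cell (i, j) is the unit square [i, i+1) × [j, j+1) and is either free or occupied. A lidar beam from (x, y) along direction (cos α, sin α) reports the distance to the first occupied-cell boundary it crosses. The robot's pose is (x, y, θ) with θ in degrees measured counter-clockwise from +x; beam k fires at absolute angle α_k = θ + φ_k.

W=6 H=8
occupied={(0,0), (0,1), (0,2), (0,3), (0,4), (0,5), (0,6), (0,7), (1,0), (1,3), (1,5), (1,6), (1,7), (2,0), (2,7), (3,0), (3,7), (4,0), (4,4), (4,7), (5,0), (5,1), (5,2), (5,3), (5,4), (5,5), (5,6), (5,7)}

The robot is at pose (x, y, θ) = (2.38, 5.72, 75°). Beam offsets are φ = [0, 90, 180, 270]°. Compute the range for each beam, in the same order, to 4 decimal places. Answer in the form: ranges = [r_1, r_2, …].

beam 1: φ=0°, α=75°
  d=(0.2588,0.9659)  start (2,5)  tX=2.3955 tY=0.2899  stride 1/|dx|=3.8637 1/|dy|=1.0353
    cross y-line → (2,6), t=0.2899
    cross y-line → (2,7), t=1.3252 (wall)
  → r_1 = 1.3252
beam 2: φ=90°, α=165°
  d=(-0.9659,0.2588)  start (2,5)  tX=0.3934 tY=1.0818  stride 1/|dx|=1.0353 1/|dy|=3.8637
    cross x-line → (1,5), t=0.3934 (wall)
  → r_2 = 0.3934
beam 3: φ=180°, α=255°
  d=(-0.2588,-0.9659)  start (2,5)  tX=1.4682 tY=0.7454  stride 1/|dx|=3.8637 1/|dy|=1.0353
    cross y-line → (2,4), t=0.7454
    cross x-line → (1,4), t=1.4682
    cross y-line → (1,3), t=1.7807 (wall)
  → r_3 = 1.7807
beam 4: φ=270°, α=345°
  d=(0.9659,-0.2588)  start (2,5)  tX=0.6419 tY=2.7819  stride 1/|dx|=1.0353 1/|dy|=3.8637
    cross x-line → (3,5), t=0.6419
    cross x-line → (4,5), t=1.6771
    cross x-line → (5,5), t=2.7124 (wall)
  → r_4 = 2.7124

ranges = [1.3252, 0.3934, 1.7807, 2.7124]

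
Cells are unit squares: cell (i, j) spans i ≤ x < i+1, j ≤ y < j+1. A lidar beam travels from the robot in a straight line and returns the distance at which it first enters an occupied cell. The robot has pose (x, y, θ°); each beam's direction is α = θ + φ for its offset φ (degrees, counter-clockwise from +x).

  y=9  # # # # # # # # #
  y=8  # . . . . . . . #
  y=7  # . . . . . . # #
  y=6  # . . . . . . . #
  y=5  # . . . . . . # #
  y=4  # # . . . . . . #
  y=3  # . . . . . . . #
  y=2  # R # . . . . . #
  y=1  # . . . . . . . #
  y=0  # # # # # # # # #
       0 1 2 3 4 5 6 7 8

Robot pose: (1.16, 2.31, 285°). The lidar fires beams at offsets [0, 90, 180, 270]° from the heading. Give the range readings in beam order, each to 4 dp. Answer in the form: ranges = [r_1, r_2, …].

beam 1: φ=0°, α=285°
  dir = (cos 285°, sin 285°) = (0.2588, -0.9659); from cell (1,2)
  next x-line at t=3.2455, next y-line at t=0.3209; Δt_x=3.8637, Δt_y=1.0353
    y: enter (1,1) at t=0.3209
    y: enter (1,0) at t=1.3562 ← occupied
  → r_1 = 1.3562
beam 2: φ=90°, α=15°
  dir = (cos 15°, sin 15°) = (0.9659, 0.2588); from cell (1,2)
  next x-line at t=0.8696, next y-line at t=2.6660; Δt_x=1.0353, Δt_y=3.8637
    x: enter (2,2) at t=0.8696 ← occupied
  → r_2 = 0.8696
beam 3: φ=180°, α=105°
  dir = (cos 105°, sin 105°) = (-0.2588, 0.9659); from cell (1,2)
  next x-line at t=0.6182, next y-line at t=0.7143; Δt_x=3.8637, Δt_y=1.0353
    x: enter (0,2) at t=0.6182 ← occupied
  → r_3 = 0.6182
beam 4: φ=270°, α=195°
  dir = (cos 195°, sin 195°) = (-0.9659, -0.2588); from cell (1,2)
  next x-line at t=0.1656, next y-line at t=1.1977; Δt_x=1.0353, Δt_y=3.8637
    x: enter (0,2) at t=0.1656 ← occupied
  → r_4 = 0.1656

ranges = [1.3562, 0.8696, 0.6182, 0.1656]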